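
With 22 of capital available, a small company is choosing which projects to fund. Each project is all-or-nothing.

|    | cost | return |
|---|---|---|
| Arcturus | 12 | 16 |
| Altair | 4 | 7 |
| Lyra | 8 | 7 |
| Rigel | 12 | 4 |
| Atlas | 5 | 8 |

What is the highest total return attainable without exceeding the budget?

This is a 0-1 knapsack instance.
Take Arcturus, Altair, and Atlas: cost 12 + 4 + 5 = 21 ≤ 22, return 16 + 7 + 8 = 31.
No other feasible combination does better.

31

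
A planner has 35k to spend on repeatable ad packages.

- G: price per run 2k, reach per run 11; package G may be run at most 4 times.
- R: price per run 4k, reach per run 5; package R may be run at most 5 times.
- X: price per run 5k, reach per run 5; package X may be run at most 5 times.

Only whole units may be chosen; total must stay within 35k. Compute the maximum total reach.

This is a bounded integer knapsack.
G has the best ratio (11/2); taking only G gives at most 4×11 = 44 (stopped by the supply cap of 4).
Mixing does better — 4×G, 3×R, and 3×X: price 35 ≤ 35, reach 4·11 + 3·5 + 3·5 = 74.

74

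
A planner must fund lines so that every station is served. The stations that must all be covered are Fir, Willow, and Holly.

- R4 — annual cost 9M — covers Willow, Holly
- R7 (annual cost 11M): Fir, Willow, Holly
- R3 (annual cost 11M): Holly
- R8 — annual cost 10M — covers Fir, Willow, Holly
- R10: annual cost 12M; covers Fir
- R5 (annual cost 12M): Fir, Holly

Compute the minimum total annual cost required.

R8 alone covers Fir, Willow, Holly — every station.
Total annual cost: 10.
No cover costs less than 10.

10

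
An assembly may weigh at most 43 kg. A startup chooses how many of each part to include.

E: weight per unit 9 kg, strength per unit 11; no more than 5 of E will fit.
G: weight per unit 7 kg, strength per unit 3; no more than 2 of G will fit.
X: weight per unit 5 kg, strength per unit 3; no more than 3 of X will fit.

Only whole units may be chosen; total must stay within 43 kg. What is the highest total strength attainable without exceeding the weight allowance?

47

Take 4×E and 1×X: weight 41 ≤ 43, strength 4·11 + 1·3 = 47.
No other integer combination yields more.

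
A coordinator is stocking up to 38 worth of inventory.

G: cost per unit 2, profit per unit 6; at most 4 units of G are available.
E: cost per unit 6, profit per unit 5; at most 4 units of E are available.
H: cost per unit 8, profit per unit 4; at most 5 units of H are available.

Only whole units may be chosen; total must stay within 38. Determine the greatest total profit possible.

44

Take 4×G and 4×E: cost 32 ≤ 38, profit 4·6 + 4·5 = 44.
G has the best ratio (6/2) and is taken to its limit of 4; remaining capacity is filled optimally with the others.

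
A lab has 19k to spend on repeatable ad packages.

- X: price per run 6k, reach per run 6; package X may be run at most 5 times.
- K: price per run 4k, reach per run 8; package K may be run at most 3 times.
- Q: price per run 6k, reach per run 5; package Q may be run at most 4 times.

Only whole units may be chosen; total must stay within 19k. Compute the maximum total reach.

30

This is a bounded integer knapsack.
Take 1×X and 3×K: price 18 ≤ 19, reach 1·6 + 3·8 = 30.
K has the best ratio (8/4) and is taken to its limit of 3; remaining capacity is filled optimally with the others.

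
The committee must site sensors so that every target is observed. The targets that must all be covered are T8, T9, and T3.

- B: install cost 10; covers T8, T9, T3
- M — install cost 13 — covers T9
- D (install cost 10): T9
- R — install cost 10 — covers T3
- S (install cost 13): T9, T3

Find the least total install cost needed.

B alone covers T8, T9, T3 — every target.
Total install cost: 10.
No cover costs less than 10.

10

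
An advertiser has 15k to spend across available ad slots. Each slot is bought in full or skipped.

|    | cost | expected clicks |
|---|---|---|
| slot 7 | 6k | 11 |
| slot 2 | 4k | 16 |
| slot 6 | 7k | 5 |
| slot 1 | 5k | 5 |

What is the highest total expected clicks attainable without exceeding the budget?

slot 2 + slot 1: cost 4 + 5 = 9 ≤ 15, expected clicks 16 + 5 = 21.
slot 7 + slot 2 + slot 1: cost 6 + 4 + 5 = 15 ≤ 15, expected clicks 11 + 16 + 5 = 32.
slot 7 + slot 2: cost 6 + 4 = 10 ≤ 15, expected clicks 11 + 16 = 27.
Best is slot 7, slot 2, and slot 1 with total expected clicks 32.

32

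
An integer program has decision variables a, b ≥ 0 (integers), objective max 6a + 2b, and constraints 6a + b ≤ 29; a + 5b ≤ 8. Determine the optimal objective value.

(a,b)=(4,0) is feasible, giving 24.
(a,b)=(3,1) is feasible, giving 20.
(a,b)=(3,0) is feasible, giving 18.
The best lattice point is (4,0), giving 24.

24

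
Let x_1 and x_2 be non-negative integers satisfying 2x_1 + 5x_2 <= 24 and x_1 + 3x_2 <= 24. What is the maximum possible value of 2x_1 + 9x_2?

40

The continuous relaxation peaks at (0, 4.8) with value 43.20; rounding to a feasible lattice point costs some objective.
(x_1,x_2)=(2,4): 2·2+5·4=24≤24, 1·2+3·4=14≤24, objective 40.
(x_1,x_2)=(1,4): 2·1+5·4=22≤24, 1·1+3·4=13≤24, objective 38.
(x_1,x_2)=(0,4): 2·0+5·4=20≤24, 1·0+3·4=12≤24, objective 36.
(x_1,x_2)=(3,3): 2·3+5·3=21≤24, 1·3+3·3=12≤24, objective 33.
Maximum is 40 at (x_1,x_2)=(2,4).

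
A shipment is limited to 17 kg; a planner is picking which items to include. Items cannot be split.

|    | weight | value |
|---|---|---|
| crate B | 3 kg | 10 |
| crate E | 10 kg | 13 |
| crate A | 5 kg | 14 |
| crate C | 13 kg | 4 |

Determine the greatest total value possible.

This is a 0-1 knapsack instance.
Allowing fractional choices, the relaxed optimum would be about 35.7, but items are indivisible.
crate E + crate A: weight 10 + 5 = 15 ≤ 17, value 13 + 14 = 27.
crate B + crate E: weight 3 + 10 = 13 ≤ 17, value 10 + 13 = 23.
crate B + crate A: weight 3 + 5 = 8 ≤ 17, value 10 + 14 = 24.
Best is crate E and crate A with total value 27.

27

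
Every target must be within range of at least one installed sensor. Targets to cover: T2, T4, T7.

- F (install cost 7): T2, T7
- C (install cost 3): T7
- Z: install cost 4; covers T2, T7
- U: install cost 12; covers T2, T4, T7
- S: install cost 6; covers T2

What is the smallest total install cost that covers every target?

12

The greedy cost-per-new-target heuristic would pick Z and U for 16, but a cheaper cover exists.
U alone covers T2, T4, T7 — every target.
Total install cost: 12.
No cover costs less than 12.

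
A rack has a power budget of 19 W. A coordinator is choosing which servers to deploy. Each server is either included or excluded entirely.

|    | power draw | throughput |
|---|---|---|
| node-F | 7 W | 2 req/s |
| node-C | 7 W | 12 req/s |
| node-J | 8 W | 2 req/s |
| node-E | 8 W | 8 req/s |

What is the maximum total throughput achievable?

20

Allowing fractional choices, the relaxed optimum would be about 21.1, but servers are indivisible.
node-C + node-J: power draw 7 + 8 = 15 ≤ 19, throughput 12 + 2 = 14.
node-F + node-C: power draw 7 + 7 = 14 ≤ 19, throughput 2 + 12 = 14.
node-C + node-E: power draw 7 + 8 = 15 ≤ 19, throughput 12 + 8 = 20.
Best is node-C and node-E with total throughput 20.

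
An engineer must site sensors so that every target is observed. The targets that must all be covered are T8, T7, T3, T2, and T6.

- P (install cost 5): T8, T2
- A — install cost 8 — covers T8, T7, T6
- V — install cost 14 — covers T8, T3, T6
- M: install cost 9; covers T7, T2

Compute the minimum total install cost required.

This is a weighted set-cover instance.
The greedy cost-per-new-target heuristic would pick P, A, and V for 27, but a cheaper cover exists.
Choose V and M: together they cover T8, T7, T3, T2, T6 — every target.
Total install cost: 14 + 9 = 23.
No cover costs less than 23.

23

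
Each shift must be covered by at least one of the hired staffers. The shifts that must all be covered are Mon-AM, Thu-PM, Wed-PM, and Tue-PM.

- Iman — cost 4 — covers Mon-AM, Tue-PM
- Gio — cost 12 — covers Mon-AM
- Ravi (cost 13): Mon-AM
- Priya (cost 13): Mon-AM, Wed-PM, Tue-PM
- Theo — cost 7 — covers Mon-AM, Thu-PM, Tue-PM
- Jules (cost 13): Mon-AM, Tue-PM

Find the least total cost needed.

20

The greedy cost-per-new-shift heuristic would pick Iman, Theo, and Priya for 24, but a cheaper cover exists.
Choose Priya and Theo: together they cover Mon-AM, Thu-PM, Wed-PM, Tue-PM — every shift.
Total cost: 13 + 7 = 20.
No cover costs less than 20.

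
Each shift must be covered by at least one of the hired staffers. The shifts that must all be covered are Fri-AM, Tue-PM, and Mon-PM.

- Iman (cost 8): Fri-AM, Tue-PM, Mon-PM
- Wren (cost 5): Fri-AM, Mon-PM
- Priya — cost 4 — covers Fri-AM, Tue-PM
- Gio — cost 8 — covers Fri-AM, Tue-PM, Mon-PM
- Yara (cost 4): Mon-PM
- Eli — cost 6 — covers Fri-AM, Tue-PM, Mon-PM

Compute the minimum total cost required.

The greedy cost-per-new-shift heuristic would pick Priya and Yara for 8, but a cheaper cover exists.
Eli alone covers Fri-AM, Tue-PM, Mon-PM — every shift.
Total cost: 6.
No cover costs less than 6.

6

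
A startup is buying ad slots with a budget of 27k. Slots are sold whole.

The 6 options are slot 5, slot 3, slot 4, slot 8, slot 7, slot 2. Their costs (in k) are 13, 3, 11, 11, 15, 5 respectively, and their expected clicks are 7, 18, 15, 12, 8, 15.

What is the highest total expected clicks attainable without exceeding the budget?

Allowing fractional choices, the relaxed optimum would be about 56.7, but ad slots are indivisible.
slot 3 + slot 4 + slot 8: cost 3 + 11 + 11 = 25 ≤ 27, expected clicks 18 + 15 + 12 = 45.
slot 3 + slot 4 + slot 2: cost 3 + 11 + 5 = 19 ≤ 27, expected clicks 18 + 15 + 15 = 48.
slot 3 + slot 8 + slot 2: cost 3 + 11 + 5 = 19 ≤ 27, expected clicks 18 + 12 + 15 = 45.
Best is slot 3, slot 4, and slot 2 with total expected clicks 48.

48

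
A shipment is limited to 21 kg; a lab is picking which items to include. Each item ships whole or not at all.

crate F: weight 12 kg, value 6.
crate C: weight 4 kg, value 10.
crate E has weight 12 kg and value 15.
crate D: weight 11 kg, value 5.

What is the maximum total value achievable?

Allowing fractional choices, the relaxed optimum would be about 27.5, but items are indivisible.
crate E: weight 12 ≤ 21, value 15.
crate F + crate C: weight 12 + 4 = 16 ≤ 21, value 6 + 10 = 16.
crate C + crate E: weight 4 + 12 = 16 ≤ 21, value 10 + 15 = 25.
Best is crate C and crate E with total value 25.

25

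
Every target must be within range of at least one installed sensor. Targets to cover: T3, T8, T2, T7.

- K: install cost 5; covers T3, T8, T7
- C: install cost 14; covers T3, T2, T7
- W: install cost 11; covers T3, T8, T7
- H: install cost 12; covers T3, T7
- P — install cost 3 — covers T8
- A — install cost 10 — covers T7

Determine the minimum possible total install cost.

17

The greedy cost-per-new-target heuristic would pick K and C for 19, but a cheaper cover exists.
Choose C and P: together they cover T3, T8, T2, T7 — every target.
Total install cost: 14 + 3 = 17.
No cover costs less than 17.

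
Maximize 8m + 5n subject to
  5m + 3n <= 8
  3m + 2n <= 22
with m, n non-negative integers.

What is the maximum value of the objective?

The continuous relaxation peaks at (0, 2.67) with value 13.33; rounding to a feasible lattice point costs some objective.
(m,n)=(1,1) is feasible, giving 13.
(m,n)=(0,2) is feasible, giving 10.
Maximum is 13 at (m,n)=(1,1).

13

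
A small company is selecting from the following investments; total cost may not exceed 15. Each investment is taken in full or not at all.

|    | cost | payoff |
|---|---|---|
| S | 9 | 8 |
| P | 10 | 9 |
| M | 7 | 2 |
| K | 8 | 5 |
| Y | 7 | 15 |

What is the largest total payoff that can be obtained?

20

Take K and Y: cost 8 + 7 = 15 ≤ 15, payoff 5 + 15 = 20.
No other feasible combination does better.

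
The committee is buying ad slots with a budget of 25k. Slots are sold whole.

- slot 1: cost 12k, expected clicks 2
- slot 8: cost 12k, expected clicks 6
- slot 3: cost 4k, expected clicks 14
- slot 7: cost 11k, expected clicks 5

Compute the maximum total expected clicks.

20

slot 3 + slot 7: cost 4 + 11 = 15 ≤ 25, expected clicks 14 + 5 = 19.
slot 1 + slot 3: cost 12 + 4 = 16 ≤ 25, expected clicks 2 + 14 = 16.
slot 8 + slot 3: cost 12 + 4 = 16 ≤ 25, expected clicks 6 + 14 = 20.
Best is slot 8 and slot 3 with total expected clicks 20.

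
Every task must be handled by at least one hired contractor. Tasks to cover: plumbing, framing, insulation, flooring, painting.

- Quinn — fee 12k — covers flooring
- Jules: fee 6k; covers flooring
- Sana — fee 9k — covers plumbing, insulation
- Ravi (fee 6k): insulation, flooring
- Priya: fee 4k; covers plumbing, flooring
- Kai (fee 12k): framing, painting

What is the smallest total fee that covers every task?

Choose Ravi, Priya, and Kai: together they cover plumbing, framing, insulation, flooring, painting — every task.
Total fee: 6 + 4 + 12 = 22.
No cover costs less than 22.

22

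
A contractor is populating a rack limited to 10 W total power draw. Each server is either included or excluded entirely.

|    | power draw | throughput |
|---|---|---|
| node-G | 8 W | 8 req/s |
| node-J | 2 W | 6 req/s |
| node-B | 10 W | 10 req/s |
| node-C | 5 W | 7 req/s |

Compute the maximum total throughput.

14

Allowing fractional choices, the relaxed optimum would be about 16.0, but servers are indivisible.
node-J + node-C: power draw 2 + 5 = 7 ≤ 10, throughput 6 + 7 = 13.
node-G + node-J: power draw 8 + 2 = 10 ≤ 10, throughput 8 + 6 = 14.
Best is node-G and node-J with total throughput 14.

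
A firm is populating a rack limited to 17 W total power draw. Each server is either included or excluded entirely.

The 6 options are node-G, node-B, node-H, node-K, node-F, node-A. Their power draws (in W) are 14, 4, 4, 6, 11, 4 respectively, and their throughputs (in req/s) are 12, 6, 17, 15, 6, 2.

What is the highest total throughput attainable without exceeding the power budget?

Allowing fractional choices, the relaxed optimum would be about 40.6, but servers are indivisible.
node-B + node-H + node-K: power draw 4 + 4 + 6 = 14 ≤ 17, throughput 6 + 17 + 15 = 38.
node-H + node-K: power draw 4 + 6 = 10 ≤ 17, throughput 17 + 15 = 32.
node-H + node-K + node-A: power draw 4 + 6 + 4 = 14 ≤ 17, throughput 17 + 15 + 2 = 34.
Best is node-B, node-H, and node-K with total throughput 38.

38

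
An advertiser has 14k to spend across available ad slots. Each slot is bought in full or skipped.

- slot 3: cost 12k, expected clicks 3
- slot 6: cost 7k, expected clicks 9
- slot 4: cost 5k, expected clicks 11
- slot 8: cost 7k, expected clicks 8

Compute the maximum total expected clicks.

This is a 0-1 knapsack instance.
Allowing fractional choices, the relaxed optimum would be about 22.3, but ad slots are indivisible.
slot 6 + slot 4: cost 7 + 5 = 12 ≤ 14, expected clicks 9 + 11 = 20.
slot 6 + slot 8: cost 7 + 7 = 14 ≤ 14, expected clicks 9 + 8 = 17.
slot 4 + slot 8: cost 5 + 7 = 12 ≤ 14, expected clicks 11 + 8 = 19.
Best is slot 6 and slot 4 with total expected clicks 20.

20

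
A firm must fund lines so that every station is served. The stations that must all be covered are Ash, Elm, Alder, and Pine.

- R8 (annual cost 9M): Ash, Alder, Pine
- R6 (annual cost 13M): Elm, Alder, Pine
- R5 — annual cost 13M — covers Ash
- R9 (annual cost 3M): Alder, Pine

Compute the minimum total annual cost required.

The greedy cost-per-new-station heuristic would pick R9, R8, and R6 for 25, but a cheaper cover exists.
Choose R8 and R6: together they cover Ash, Elm, Alder, Pine — every station.
Total annual cost: 9 + 13 = 22.
No cover costs less than 22.

22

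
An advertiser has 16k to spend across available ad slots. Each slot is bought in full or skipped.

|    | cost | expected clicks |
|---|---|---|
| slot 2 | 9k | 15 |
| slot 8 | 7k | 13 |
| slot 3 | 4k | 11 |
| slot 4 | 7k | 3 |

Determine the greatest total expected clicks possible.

slot 2 + slot 8: cost 9 + 7 = 16 ≤ 16, expected clicks 15 + 13 = 28.
slot 8 + slot 3: cost 7 + 4 = 11 ≤ 16, expected clicks 13 + 11 = 24.
slot 2 + slot 3: cost 9 + 4 = 13 ≤ 16, expected clicks 15 + 11 = 26.
Best is slot 2 and slot 8 with total expected clicks 28.

28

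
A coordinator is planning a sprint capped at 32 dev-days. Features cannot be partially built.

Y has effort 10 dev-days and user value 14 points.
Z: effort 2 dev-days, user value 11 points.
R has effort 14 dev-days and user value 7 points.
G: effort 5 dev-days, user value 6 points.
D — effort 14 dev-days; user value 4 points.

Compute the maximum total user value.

38

Allowing fractional choices, the relaxed optimum would be about 38.3, but features are indivisible.
Y + Z + G + D: effort 10 + 2 + 5 + 14 = 31 ≤ 32, user value 14 + 11 + 6 + 4 = 35.
Y + Z + R: effort 10 + 2 + 14 = 26 ≤ 32, user value 14 + 11 + 7 = 32.
Y + Z + R + G: effort 10 + 2 + 14 + 5 = 31 ≤ 32, user value 14 + 11 + 7 + 6 = 38.
Best is Y, Z, R, and G with total user value 38.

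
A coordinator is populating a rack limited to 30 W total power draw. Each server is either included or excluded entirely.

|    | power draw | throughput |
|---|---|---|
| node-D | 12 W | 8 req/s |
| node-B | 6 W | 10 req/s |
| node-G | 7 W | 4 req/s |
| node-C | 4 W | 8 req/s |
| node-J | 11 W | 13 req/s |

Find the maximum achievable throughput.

node-B + node-C + node-J: power draw 6 + 4 + 11 = 21 ≤ 30, throughput 10 + 8 + 13 = 31.
node-D + node-B + node-J: power draw 12 + 6 + 11 = 29 ≤ 30, throughput 8 + 10 + 13 = 31.
node-B + node-G + node-C + node-J: power draw 6 + 7 + 4 + 11 = 28 ≤ 30, throughput 10 + 4 + 8 + 13 = 35.
Best is node-B, node-G, node-C, and node-J with total throughput 35.

35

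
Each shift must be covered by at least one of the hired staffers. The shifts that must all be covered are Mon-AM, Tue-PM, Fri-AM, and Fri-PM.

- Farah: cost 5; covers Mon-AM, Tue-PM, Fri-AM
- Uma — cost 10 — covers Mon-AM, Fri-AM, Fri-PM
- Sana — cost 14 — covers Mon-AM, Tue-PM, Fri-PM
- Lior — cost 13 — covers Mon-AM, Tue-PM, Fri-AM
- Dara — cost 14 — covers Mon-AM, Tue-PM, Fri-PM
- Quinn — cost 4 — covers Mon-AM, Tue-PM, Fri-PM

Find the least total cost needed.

9

Choose Farah and Quinn: together they cover Mon-AM, Tue-PM, Fri-AM, Fri-PM — every shift.
Total cost: 5 + 4 = 9.
No cover costs less than 9.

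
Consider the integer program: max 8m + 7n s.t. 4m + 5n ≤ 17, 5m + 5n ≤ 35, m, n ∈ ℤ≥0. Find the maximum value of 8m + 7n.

32

(m,n)=(4,0): 4·4+5·0=16≤17, 5·4+5·0=20≤35, objective 32.
(m,n)=(3,1): 4·3+5·1=17≤17, 5·3+5·1=20≤35, objective 31.
(m,n)=(3,0): 4·3+5·0=12≤17, 5·3+5·0=15≤35, objective 24.
No feasible integer point exceeds 32.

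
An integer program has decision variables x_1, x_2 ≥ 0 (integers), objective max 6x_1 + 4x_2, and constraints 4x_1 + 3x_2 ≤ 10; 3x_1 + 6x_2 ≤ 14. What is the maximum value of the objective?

12

(x_1,x_2)=(2,0): 4·2+3·0=8≤10, 3·2+6·0=6≤14, objective 12.
(x_1,x_2)=(1,1): 4·1+3·1=7≤10, 3·1+6·1=9≤14, objective 10.
(x_1,x_2)=(1,0): 4·1+3·0=4≤10, 3·1+6·0=3≤14, objective 6.
The best lattice point is (2,0), giving 12.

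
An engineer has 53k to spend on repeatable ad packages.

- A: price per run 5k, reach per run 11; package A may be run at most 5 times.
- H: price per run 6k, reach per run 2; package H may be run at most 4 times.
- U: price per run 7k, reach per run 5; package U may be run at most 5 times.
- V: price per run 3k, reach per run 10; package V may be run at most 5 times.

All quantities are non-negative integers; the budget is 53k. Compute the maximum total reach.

112

5×A, 1×H, 1×U, and 5×V: price 53 ≤ 53, reach 5·11 + 1·2 + 1·5 + 5·10 = 112.
5×A, 1×U, and 5×V: price 47 ≤ 53, reach 5·11 + 1·5 + 5·10 = 110.
Best is 112.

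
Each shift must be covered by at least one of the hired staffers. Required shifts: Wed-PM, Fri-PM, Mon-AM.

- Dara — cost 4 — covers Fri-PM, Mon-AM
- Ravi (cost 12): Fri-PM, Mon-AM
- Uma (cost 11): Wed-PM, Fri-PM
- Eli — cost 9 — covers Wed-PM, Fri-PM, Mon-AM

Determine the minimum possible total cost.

9

The greedy cost-per-new-shift heuristic would pick Dara and Eli for 13, but a cheaper cover exists.
Eli alone covers Wed-PM, Fri-PM, Mon-AM — every shift.
Total cost: 9.
No cover costs less than 9.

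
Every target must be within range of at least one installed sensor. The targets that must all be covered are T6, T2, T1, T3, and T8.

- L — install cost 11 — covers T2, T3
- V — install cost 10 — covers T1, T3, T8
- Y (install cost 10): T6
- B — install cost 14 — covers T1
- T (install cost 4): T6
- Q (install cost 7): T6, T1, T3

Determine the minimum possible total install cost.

25

Choose L, V, and T: together they cover T6, T2, T1, T3, T8 — every target.
Total install cost: 11 + 10 + 4 = 25.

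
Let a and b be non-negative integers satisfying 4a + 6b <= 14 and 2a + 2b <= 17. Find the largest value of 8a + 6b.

The continuous relaxation peaks at (3.5, 0) with value 28.00; rounding to a feasible lattice point costs some objective.
(a,b)=(3,0): 4·3+6·0=12≤14, 2·3+2·0=6≤17, objective 24.
(a,b)=(2,1): 4·2+6·1=14≤14, 2·2+2·1=6≤17, objective 22.
No feasible integer point exceeds 24.

24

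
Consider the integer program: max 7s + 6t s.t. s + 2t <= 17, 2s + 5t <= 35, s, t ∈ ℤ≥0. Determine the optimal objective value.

119

(s,t)=(17,0): 1·17+2·0=17≤17, 2·17+5·0=34≤35, objective 119.
(s,t)=(16,0): 1·16+2·0=16≤17, 2·16+5·0=32≤35, objective 112.
Maximum is 119 at (s,t)=(17,0).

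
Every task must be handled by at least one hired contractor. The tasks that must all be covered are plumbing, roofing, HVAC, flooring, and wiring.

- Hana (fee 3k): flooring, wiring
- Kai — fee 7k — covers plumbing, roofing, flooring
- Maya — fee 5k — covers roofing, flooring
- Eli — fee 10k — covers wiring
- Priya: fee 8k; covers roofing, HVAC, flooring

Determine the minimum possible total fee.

18

Choose Hana, Kai, and Priya: together they cover plumbing, roofing, HVAC, flooring, wiring — every task.
Total fee: 3 + 7 + 8 = 18.
No cover costs less than 18.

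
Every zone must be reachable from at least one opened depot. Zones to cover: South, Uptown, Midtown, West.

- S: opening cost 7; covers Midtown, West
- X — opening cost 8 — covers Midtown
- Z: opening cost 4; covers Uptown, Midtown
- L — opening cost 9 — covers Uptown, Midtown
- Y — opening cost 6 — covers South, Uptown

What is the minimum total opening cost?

13

This is a weighted set-cover instance.
The greedy cost-per-new-zone heuristic would pick Z, Y, and S for 17, but a cheaper cover exists.
Choose S and Y: together they cover South, Uptown, Midtown, West — every zone.
Total opening cost: 7 + 6 = 13.
No cover costs less than 13.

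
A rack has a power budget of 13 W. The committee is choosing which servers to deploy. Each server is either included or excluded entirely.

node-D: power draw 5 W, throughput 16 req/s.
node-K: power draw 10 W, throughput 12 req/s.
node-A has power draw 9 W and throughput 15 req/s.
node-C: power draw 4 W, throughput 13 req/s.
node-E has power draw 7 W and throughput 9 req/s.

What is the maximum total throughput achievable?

Take node-D and node-C: power draw 5 + 4 = 9 ≤ 13, throughput 16 + 13 = 29.
No other feasible combination does better.

29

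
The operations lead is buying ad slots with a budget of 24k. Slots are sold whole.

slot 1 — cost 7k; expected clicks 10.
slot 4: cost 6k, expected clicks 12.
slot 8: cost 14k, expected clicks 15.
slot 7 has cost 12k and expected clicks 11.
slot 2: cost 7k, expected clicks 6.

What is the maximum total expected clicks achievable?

Take slot 1, slot 4, and slot 2: cost 7 + 6 + 7 = 20 ≤ 24, expected clicks 10 + 12 + 6 = 28.
No other feasible combination does better.

28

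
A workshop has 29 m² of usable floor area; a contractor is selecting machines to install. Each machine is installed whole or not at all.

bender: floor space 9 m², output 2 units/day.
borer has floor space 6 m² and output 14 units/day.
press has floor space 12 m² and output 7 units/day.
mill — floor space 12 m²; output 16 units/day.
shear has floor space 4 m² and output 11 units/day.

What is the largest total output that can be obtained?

borer + press + shear: floor space 6 + 12 + 4 = 22 ≤ 29, output 14 + 7 + 11 = 32.
borer + mill + shear: floor space 6 + 12 + 4 = 22 ≤ 29, output 14 + 16 + 11 = 41.
press + mill + shear: floor space 12 + 12 + 4 = 28 ≤ 29, output 7 + 16 + 11 = 34.
Best is borer, mill, and shear with total output 41.

41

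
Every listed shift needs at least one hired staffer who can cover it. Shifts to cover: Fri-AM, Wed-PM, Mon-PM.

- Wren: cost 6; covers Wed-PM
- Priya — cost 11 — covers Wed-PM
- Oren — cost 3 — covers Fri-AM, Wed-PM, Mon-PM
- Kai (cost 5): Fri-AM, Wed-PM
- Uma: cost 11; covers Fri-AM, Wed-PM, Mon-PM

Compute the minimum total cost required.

Oren alone covers Fri-AM, Wed-PM, Mon-PM — every shift.
Total cost: 3.

3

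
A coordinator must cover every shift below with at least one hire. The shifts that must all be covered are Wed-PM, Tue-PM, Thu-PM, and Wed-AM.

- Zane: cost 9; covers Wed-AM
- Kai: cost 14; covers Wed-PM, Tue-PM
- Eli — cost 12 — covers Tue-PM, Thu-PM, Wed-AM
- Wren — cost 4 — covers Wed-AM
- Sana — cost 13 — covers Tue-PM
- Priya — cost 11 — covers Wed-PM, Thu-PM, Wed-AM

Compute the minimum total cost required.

23

Choose Eli and Priya: together they cover Wed-PM, Tue-PM, Thu-PM, Wed-AM — every shift.
Total cost: 12 + 11 = 23.
No cover costs less than 23.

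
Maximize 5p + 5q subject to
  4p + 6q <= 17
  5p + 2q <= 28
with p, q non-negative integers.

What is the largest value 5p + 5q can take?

The continuous relaxation peaks at (4.25, 0) with value 21.25; rounding to a feasible lattice point costs some objective.
(p,q)=(4,0): 4·4+6·0=16≤17, 5·4+2·0=20≤28, objective 20.
(p,q)=(3,0): 4·3+6·0=12≤17, 5·3+2·0=15≤28, objective 15.
Maximum is 20 at (p,q)=(4,0).

20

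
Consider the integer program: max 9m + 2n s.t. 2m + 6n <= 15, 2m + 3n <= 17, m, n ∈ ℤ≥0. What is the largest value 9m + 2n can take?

63

The continuous relaxation peaks at (7.5, 0) with value 67.50; rounding to a feasible lattice point costs some objective.
(m,n)=(7,0) is feasible, giving 63.
(m,n)=(6,0) is feasible, giving 54.
Maximum is 63 at (m,n)=(7,0).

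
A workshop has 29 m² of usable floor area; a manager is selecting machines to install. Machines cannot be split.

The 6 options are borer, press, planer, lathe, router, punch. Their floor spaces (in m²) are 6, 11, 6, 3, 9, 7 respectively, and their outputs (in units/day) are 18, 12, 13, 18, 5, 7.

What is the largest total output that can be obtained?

61

Allowing fractional choices, the relaxed optimum would be about 64.0, but machines are indivisible.
borer + press + planer + lathe: floor space 6 + 11 + 6 + 3 = 26 ≤ 29, output 18 + 12 + 13 + 18 = 61.
borer + planer + lathe + punch: floor space 6 + 6 + 3 + 7 = 22 ≤ 29, output 18 + 13 + 18 + 7 = 56.
borer + press + lathe + punch: floor space 6 + 11 + 3 + 7 = 27 ≤ 29, output 18 + 12 + 18 + 7 = 55.
Best is borer, press, planer, and lathe with total output 61.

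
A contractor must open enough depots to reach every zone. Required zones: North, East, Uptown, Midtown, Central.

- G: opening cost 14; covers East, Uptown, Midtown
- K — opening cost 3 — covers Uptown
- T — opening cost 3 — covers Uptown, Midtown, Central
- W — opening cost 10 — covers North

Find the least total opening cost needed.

27

Choose G, T, and W: together they cover North, East, Uptown, Midtown, Central — every zone.
Total opening cost: 14 + 3 + 10 = 27.
No cover costs less than 27.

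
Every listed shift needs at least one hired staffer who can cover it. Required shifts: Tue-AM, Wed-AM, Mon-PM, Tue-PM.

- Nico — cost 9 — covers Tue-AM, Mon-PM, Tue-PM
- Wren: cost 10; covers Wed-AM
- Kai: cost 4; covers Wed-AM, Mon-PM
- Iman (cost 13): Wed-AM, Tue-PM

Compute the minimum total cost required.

This is an integer covering problem.
Choose Nico and Kai: together they cover Tue-AM, Wed-AM, Mon-PM, Tue-PM — every shift.
Total cost: 9 + 4 = 13.
No cover costs less than 13.

13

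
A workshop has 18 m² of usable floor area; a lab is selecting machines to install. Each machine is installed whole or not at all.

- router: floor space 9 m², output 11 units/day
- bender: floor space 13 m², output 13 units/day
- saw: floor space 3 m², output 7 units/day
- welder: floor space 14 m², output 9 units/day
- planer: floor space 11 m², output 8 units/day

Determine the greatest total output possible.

20

router + saw: floor space 9 + 3 = 12 ≤ 18, output 11 + 7 = 18.
saw + welder: floor space 3 + 14 = 17 ≤ 18, output 7 + 9 = 16.
bender + saw: floor space 13 + 3 = 16 ≤ 18, output 13 + 7 = 20.
Best is bender and saw with total output 20.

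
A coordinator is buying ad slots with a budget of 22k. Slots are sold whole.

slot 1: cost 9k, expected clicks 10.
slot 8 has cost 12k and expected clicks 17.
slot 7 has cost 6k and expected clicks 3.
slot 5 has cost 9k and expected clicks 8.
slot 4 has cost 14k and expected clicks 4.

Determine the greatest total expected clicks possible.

slot 8 + slot 7: cost 12 + 6 = 18 ≤ 22, expected clicks 17 + 3 = 20.
slot 1 + slot 8: cost 9 + 12 = 21 ≤ 22, expected clicks 10 + 17 = 27.
slot 8 + slot 5: cost 12 + 9 = 21 ≤ 22, expected clicks 17 + 8 = 25.
Best is slot 1 and slot 8 with total expected clicks 27.

27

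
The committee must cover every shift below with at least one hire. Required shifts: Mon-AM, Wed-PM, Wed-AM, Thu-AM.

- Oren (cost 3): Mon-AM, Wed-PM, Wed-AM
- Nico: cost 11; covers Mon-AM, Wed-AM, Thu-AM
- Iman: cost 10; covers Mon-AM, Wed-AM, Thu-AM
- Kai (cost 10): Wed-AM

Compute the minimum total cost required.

Choose Oren and Iman: together they cover Mon-AM, Wed-PM, Wed-AM, Thu-AM — every shift.
Total cost: 3 + 10 = 13.
No cover costs less than 13.

13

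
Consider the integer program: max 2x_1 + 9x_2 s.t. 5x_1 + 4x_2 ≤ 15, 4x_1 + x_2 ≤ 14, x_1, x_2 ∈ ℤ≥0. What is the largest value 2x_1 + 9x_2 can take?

The continuous relaxation peaks at (0, 3.75) with value 33.75; rounding to a feasible lattice point costs some objective.
(x_1,x_2)=(0,3): 5·0+4·3=12≤15, 4·0+1·3=3≤14, objective 27.
(x_1,x_2)=(1,2): 5·1+4·2=13≤15, 4·1+1·2=6≤14, objective 20.
(x_1,x_2)=(0,2): 5·0+4·2=8≤15, 4·0+1·2=2≤14, objective 18.
Maximum is 27 at (x_1,x_2)=(0,3).

27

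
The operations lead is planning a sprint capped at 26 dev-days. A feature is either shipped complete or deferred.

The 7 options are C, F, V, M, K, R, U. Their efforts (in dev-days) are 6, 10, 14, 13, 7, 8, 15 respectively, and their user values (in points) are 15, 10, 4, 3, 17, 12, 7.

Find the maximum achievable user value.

44

Take C, K, and R: effort 6 + 7 + 8 = 21 ≤ 26, user value 15 + 17 + 12 = 44.
No other feasible combination does better.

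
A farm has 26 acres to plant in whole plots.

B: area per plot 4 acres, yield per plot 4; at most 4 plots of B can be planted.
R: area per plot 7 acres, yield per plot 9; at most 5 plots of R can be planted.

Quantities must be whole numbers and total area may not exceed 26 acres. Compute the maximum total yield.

31

Take 1×B and 3×R: area 25 ≤ 26, yield 1·4 + 3·9 = 31.
No other integer combination yields more.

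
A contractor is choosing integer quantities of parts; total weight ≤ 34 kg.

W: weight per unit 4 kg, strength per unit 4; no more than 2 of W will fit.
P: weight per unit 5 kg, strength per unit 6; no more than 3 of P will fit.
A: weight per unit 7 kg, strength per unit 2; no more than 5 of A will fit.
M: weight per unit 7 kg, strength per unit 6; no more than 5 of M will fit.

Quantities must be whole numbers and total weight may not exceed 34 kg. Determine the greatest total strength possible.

34

This is a bounded integer knapsack.
P has the best ratio (6/5); taking only P gives at most 3×6 = 18 (stopped by the supply cap of 3).
Mixing does better — 1×W, 3×P, and 2×M: weight 33 ≤ 34, strength 1·4 + 3·6 + 2·6 = 34.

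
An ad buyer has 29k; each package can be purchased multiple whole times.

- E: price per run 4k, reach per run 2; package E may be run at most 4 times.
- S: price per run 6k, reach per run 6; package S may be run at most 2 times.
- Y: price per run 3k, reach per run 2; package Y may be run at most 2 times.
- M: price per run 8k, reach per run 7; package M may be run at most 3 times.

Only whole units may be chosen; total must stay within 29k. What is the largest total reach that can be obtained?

This is a bounded integer knapsack.
2×S and 2×M: price 28 ≤ 29, reach 2·6 + 2·7 = 26.
1×S, 2×Y, and 2×M: price 28 ≤ 29, reach 1·6 + 2·2 + 2·7 = 24.
Best is 26.

26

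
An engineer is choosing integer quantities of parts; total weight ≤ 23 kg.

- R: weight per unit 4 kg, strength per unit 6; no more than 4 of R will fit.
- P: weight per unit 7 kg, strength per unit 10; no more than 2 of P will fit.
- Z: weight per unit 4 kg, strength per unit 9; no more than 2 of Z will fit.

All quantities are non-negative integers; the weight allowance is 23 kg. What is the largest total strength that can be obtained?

Z has the best ratio (9/4); taking only Z gives at most 2×9 = 18 (stopped by the supply cap of 2).
Mixing does better — 2×R, 1×P, and 2×Z: weight 23 ≤ 23, strength 2·6 + 1·10 + 2·9 = 40.

40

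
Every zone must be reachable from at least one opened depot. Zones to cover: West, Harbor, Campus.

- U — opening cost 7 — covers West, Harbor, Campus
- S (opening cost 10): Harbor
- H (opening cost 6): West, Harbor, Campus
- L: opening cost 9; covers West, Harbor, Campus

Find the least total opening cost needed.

H alone covers West, Harbor, Campus — every zone.
Total opening cost: 6.
No cover costs less than 6.

6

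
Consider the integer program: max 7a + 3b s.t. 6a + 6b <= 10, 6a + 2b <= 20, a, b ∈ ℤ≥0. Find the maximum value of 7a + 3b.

(a,b)=(1,0): 6·1+6·0=6≤10, 6·1+2·0=6≤20, objective 7.
(a,b)=(0,1): 6·0+6·1=6≤10, 6·0+2·1=2≤20, objective 3.
(a,b)=(0,0): 6·0+6·0=0≤10, 6·0+2·0=0≤20, objective 0.
Maximum is 7 at (a,b)=(1,0).

7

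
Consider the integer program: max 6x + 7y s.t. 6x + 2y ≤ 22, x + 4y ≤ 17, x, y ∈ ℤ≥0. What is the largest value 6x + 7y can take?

(x,y)=(1,4): 6·1+2·4=14≤22, 1·1+4·4=17≤17, objective 34.
(x,y)=(2,3): 6·2+2·3=18≤22, 1·2+4·3=14≤17, objective 33.
(x,y)=(3,2): 6·3+2·2=22≤22, 1·3+4·2=11≤17, objective 32.
No feasible integer point exceeds 34.

34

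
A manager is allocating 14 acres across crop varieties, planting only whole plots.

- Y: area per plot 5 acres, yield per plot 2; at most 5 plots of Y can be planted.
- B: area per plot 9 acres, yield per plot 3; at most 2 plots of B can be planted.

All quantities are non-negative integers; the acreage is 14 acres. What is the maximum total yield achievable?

5

This is a bounded integer knapsack.
Y has the best ratio (2/5); taking only Y gives at most 2×2 = 4 (stopped by the area limit).
Mixing does better — 1×Y and 1×B: area 14 ≤ 14, yield 1·2 + 1·3 = 5.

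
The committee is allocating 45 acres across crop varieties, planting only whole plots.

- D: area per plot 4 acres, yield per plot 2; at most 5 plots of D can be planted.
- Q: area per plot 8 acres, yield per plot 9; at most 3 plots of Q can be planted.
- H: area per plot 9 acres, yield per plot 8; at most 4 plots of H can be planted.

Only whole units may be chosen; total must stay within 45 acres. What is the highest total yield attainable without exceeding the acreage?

43

This is a bounded integer knapsack.
2×Q and 3×H: area 43 ≤ 45, yield 2·9 + 3·8 = 42.
3×Q and 2×H: area 42 ≤ 45, yield 3·9 + 2·8 = 43.
Best is 43.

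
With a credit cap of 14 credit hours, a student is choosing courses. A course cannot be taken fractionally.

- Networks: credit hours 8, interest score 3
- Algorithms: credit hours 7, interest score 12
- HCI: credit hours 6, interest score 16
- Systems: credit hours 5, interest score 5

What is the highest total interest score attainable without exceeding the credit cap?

Treat it as a binary knapsack problem.
Allowing fractional choices, the relaxed optimum would be about 29.0, but courses are indivisible.
Networks + HCI: credit hours 8 + 6 = 14 ≤ 14, interest score 3 + 16 = 19.
HCI + Systems: credit hours 6 + 5 = 11 ≤ 14, interest score 16 + 5 = 21.
Algorithms + HCI: credit hours 7 + 6 = 13 ≤ 14, interest score 12 + 16 = 28.
Best is Algorithms and HCI with total interest score 28.

28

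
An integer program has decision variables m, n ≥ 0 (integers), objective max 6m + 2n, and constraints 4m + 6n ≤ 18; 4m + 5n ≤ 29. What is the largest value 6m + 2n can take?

The continuous relaxation peaks at (4.5, 0) with value 27.00; rounding to a feasible lattice point costs some objective.
(m,n)=(4,0): 4·4+6·0=16≤18, 4·4+5·0=16≤29, objective 24.
(m,n)=(3,1): 4·3+6·1=18≤18, 4·3+5·1=17≤29, objective 20.
(m,n)=(3,0): 4·3+6·0=12≤18, 4·3+5·0=12≤29, objective 18.
The best lattice point is (4,0), giving 24.

24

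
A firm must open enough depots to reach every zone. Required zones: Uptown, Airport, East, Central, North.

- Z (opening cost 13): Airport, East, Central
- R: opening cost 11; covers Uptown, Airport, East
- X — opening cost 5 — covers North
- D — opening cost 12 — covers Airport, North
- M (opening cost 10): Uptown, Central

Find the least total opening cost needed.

Choose R, X, and M: together they cover Uptown, Airport, East, Central, North — every zone.
Total opening cost: 11 + 5 + 10 = 26.
No cover costs less than 26.

26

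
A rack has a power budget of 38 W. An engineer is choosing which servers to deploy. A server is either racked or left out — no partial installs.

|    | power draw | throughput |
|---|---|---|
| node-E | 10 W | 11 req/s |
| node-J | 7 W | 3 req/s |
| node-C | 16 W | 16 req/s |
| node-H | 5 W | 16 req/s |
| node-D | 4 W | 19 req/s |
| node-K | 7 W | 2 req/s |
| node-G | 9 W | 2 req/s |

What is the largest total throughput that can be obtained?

62

node-E + node-C + node-H + node-D: power draw 10 + 16 + 5 + 4 = 35 ≤ 38, throughput 11 + 16 + 16 + 19 = 62.
node-J + node-C + node-H + node-D: power draw 7 + 16 + 5 + 4 = 32 ≤ 38, throughput 3 + 16 + 16 + 19 = 54.
Best is node-E, node-C, node-H, and node-D with total throughput 62.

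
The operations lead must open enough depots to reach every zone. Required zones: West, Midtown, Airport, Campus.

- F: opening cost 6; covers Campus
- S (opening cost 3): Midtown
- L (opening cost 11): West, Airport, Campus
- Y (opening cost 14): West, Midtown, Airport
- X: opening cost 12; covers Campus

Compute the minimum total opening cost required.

Choose S and L: together they cover West, Midtown, Airport, Campus — every zone.
Total opening cost: 3 + 11 = 14.
No cover costs less than 14.

14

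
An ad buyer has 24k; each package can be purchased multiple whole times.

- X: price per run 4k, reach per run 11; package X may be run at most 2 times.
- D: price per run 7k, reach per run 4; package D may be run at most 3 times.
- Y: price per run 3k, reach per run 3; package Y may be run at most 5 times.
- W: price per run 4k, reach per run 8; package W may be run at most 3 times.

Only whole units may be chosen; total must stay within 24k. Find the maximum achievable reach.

2×X and 3×W: price 20 ≤ 24, reach 2·11 + 3·8 = 46.
2×X, 1×Y, and 3×W: price 23 ≤ 24, reach 2·11 + 1·3 + 3·8 = 49.
Best is 49.

49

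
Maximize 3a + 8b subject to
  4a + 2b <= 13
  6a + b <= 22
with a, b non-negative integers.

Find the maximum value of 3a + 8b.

48

(a,b)=(0,6): 4·0+2·6=12≤13, 6·0+1·6=6≤22, objective 48.
(a,b)=(0,5): 4·0+2·5=10≤13, 6·0+1·5=5≤22, objective 40.
No feasible integer point exceeds 48.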